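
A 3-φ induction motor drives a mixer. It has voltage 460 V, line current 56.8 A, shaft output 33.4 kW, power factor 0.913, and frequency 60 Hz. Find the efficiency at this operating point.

P_out = 33.4 kW = 33400 W
P_in = √3·V_L·I_L·cosφ = 1.732 × 460 × 56.8 × 0.913 = 41317 W
η = P_out / P_in = 33400 / 41317 = 0.808 = 80.8%

80.8 %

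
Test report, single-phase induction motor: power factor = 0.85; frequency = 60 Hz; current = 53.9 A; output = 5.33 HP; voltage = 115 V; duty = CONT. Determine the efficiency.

75.5 %

P_out = 5.33 × 746 = 3976 W
P_in = V·I·cosφ = 115 × 53.9 × 0.85 = 5269 W
η = P_out / P_in = 3976 / 5269 = 0.755 = 75.5%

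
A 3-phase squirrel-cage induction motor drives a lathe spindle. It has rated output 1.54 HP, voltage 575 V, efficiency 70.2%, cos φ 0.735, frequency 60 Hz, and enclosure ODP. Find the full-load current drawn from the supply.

2.24 A

P_out = 1.54 × 746 = 1149 W
P_in = P_out / η = 1149 / 0.702 = 1637 W
I_L = P_in / (√3·V_L·cosφ) = 1637 / (1.732 × 575 × 0.735) = 2.24 A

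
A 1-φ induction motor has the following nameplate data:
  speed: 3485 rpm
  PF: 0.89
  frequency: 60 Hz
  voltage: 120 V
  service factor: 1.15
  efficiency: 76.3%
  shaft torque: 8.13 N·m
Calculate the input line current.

36.4 A

ω = 2π×3485/60 = 364.9 rad/s; P_out = τω = 8.13 × 364.9 = 2967 W
P_in = P_out / η = 2967 / 0.763 = 3889 W
I = P_in / (V·cosφ) = 3889 / (120 × 0.89) = 36.4 A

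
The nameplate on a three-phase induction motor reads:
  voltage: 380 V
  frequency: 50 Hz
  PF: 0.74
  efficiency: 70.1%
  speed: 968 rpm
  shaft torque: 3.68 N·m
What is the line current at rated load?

1.09 A

ω = 2π×968/60 = 101.4 rad/s; P_out = τω = 3.68 × 101.4 = 373 W
P_in = P_out / η = 373 / 0.701 = 532 W
I_L = P_in / (√3·V_L·cosφ) = 532 / (1.732 × 380 × 0.74) = 1.09 A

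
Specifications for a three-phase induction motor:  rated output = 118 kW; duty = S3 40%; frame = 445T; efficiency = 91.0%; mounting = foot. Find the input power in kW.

130 kW

P_out = 118000 W
P_in = P_out/η = 118000/0.91 = 129670 W = 130 kW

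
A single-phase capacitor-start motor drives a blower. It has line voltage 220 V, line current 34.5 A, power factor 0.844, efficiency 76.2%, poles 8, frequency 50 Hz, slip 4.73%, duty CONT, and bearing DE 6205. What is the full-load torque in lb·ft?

48.1 lb·ft

P_in = V·I·cosφ = 220 × 34.5 × 0.844 = 6406 W
P_out = η·P_in = 0.762 × 6406 = 4881 W
n_s = 120×50/8 = 750 rpm; n = 750×(1−0.0473) = 715 rpm
ω = 2π×715/60 = 74.87 rad/s
τ = P_out/ω = 4881/74.87 = 65.19 N·m
In lb·ft: 65.19/1.356 = 48.1 lb·ft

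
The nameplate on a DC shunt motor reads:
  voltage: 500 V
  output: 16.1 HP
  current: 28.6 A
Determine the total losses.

2290 W

P_in = V·I = 500×28.6 = 14300 W
P_out = 16.1×746 = 12011 W
Losses = P_in − P_out = 14300 − 12011 = 2289 W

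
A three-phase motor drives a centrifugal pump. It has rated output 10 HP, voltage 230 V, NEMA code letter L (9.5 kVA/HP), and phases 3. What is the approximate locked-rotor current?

238 A

S_LR = 9.5 × 10 = 95 kVA
I_LR = S_LR/(√3·V_L) = 95000/(1.732×230) = 238 A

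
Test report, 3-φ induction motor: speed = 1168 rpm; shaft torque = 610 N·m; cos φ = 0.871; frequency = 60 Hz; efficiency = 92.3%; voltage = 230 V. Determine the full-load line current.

ω = 2π×1168/60 = 122.3 rad/s; P_out = τω = 610 × 122.3 = 74603 W
P_in = P_out / η = 74603 / 0.923 = 80827 W
I_L = P_in / (√3·V_L·cosφ) = 80827 / (1.732 × 230 × 0.871) = 233 A

233 A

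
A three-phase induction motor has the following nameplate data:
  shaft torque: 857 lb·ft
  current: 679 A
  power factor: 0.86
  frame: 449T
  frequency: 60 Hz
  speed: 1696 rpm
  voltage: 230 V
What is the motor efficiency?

88.7 %

τ = 857 lb·ft × 1.356 = 1162 N·m
ω = 2π × 1696/60 = 177.6 rad/s; P_out = τω = 1162 × 177.6 = 206371 W
P_in = √3·V_L·I_L·cosφ = 1.732 × 230 × 679 × 0.86 = 232618 W
η = P_out / P_in = 206371 / 232618 = 0.887 = 88.7%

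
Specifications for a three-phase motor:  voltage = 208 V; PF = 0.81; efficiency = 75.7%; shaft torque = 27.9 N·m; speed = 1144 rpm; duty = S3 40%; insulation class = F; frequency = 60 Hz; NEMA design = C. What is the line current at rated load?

ω = 2π×1144/60 = 119.8 rad/s; P_out = τω = 27.9 × 119.8 = 3342 W
P_in = P_out / η = 3342 / 0.757 = 4415 W
I_L = P_in / (√3·V_L·cosφ) = 4415 / (1.732 × 208 × 0.81) = 15.1 A

15.1 A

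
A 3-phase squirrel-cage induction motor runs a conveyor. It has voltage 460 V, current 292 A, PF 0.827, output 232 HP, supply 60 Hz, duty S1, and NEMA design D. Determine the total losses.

19300 W

P_in = √3·V·I·cosφ = 1.732×460×292×0.827 = 192395 W
P_out = 232×746 = 173072 W
Losses = P_in − P_out = 192395 − 173072 = 19323 W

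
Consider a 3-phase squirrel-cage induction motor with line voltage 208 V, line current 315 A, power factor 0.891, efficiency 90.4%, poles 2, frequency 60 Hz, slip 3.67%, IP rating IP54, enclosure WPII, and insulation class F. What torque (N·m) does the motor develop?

P_in = √3·V·I·cosφ = 1.732 × 208 × 315 × 0.891 = 101111 W
P_out = η·P_in = 0.904 × 101111 = 91404 W
n_s = 120×60/2 = 3600 rpm; n = 3600×(1−0.0367) = 3468 rpm
ω = 2π×3468/60 = 363.2 rad/s
τ = P_out/ω = 91404/363.2 = 252 N·m

252 N·m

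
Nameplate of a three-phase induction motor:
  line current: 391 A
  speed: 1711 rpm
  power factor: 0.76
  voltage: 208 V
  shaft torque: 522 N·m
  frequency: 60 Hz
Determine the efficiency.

ω = 2π × 1711/60 = 179.2 rad/s; P_out = τω = 522 × 179.2 = 93542 W
P_in = √3·V_L·I_L·cosφ = 1.732 × 208 × 391 × 0.76 = 107054 W
η = P_out / P_in = 93542 / 107054 = 0.874 = 87.4%

87.4 %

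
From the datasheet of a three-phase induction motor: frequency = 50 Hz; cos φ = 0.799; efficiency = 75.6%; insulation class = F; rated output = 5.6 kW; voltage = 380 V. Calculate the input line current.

14.1 A

P_out = 5.6 kW = 5600 W
P_in = P_out / η = 5600 / 0.756 = 7407 W
I_L = P_in / (√3·V_L·cosφ) = 7407 / (1.732 × 380 × 0.799) = 14.1 A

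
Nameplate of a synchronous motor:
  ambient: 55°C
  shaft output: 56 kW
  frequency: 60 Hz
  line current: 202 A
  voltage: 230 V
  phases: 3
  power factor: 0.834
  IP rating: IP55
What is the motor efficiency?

P_out = 56 kW = 56000 W
P_in = √3·V_L·I_L·cosφ = 1.732 × 230 × 202 × 0.834 = 67111 W
η = P_out / P_in = 56000 / 67111 = 0.834 = 83.4%

83.4 %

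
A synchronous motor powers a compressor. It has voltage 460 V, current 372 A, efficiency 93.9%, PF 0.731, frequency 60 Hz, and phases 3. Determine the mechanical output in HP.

P_in = √3·V·I·cosφ = 1.732 × 460 × 372 × 0.731 = 216654 W
P_out = η·P_in = 0.939 × 216654 = 203438 W
= 203438/746 = 273 HP

273 HP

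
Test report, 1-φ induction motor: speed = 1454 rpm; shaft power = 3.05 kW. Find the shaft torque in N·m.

ω = 2π × 1454/60 = 152.3 rad/s
τ = P/ω = 3050/152.3 = 20 N·m

20 N·m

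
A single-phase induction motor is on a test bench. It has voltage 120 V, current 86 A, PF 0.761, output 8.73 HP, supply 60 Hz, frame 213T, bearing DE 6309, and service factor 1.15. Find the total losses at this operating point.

1340 W

P_in = V·I·cosφ = 120×86×0.761 = 7854 W
P_out = 8.73×746 = 6513 W
Losses = P_in − P_out = 7854 − 6513 = 1341 W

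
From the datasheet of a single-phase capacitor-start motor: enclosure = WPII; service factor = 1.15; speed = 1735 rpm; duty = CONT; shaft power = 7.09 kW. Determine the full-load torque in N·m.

39 N·m

ω = 2π × 1735/60 = 181.7 rad/s
τ = P/ω = 7090/181.7 = 39 N·m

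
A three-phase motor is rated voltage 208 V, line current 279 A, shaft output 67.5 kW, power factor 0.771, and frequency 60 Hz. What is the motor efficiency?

87.1 %

P_out = 67.5 kW = 67500 W
P_in = √3·V_L·I_L·cosφ = 1.732 × 208 × 279 × 0.771 = 77494 W
η = P_out / P_in = 67500 / 77494 = 0.871 = 87.1%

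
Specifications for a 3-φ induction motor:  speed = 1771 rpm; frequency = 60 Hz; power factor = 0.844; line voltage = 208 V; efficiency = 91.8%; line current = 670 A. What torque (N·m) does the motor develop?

P_in = √3·V·I·cosφ = 1.732 × 208 × 670 × 0.844 = 203718 W
P_out = η·P_in = 0.918 × 203718 = 187013 W
n = 1771 rpm
ω = 2π×1771/60 = 185.5 rad/s
τ = P_out/ω = 187013/185.5 = 1010 N·m

1010 N·m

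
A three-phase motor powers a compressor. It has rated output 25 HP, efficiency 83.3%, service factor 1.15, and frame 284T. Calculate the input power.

22.4 kW

P_out = 25 × 746 = 18650 W
P_in = P_out/η = 18650/0.833 = 22389 W = 22.4 kW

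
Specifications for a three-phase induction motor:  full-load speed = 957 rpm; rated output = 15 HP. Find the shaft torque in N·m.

P_out = 15 × 746 = 11190 W
ω = 2π × 957/60 = 100.2 rad/s
τ = P_out/ω = 11190/100.2 = 112 N·m

112 N·m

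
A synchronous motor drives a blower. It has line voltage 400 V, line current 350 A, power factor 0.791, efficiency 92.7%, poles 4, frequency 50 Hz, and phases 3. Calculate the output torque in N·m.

P_in = √3·V·I·cosφ = 1.732 × 400 × 350 × 0.791 = 191802 W
P_out = η·P_in = 0.927 × 191802 = 177800 W
n = n_s = 120×50/4 = 1500 rpm (synchronous)
ω = 2π×1500/60 = 157.1 rad/s
τ = P_out/ω = 177800/157.1 = 1130 N·m

1130 N·m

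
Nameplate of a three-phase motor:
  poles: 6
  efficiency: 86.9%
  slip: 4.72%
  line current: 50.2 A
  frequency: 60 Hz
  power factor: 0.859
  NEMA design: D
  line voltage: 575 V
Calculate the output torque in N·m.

P_in = √3·V·I·cosφ = 1.732 × 575 × 50.2 × 0.859 = 42945 W
P_out = η·P_in = 0.869 × 42945 = 37319 W
n_s = 120×60/6 = 1200 rpm; n = 1200×(1−0.0472) = 1143 rpm
ω = 2π×1143/60 = 119.7 rad/s
τ = P_out/ω = 37319/119.7 = 312 N·m

312 N·m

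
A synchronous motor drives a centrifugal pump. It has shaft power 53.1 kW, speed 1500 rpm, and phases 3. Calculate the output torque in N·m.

ω = 2π × 1500/60 = 157.1 rad/s
τ = P/ω = 53100/157.1 = 338 N·m

338 N·m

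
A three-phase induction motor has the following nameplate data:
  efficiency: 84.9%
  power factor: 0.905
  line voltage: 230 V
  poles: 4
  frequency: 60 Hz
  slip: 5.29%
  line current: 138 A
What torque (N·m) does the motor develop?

237 N·m

P_in = √3·V·I·cosφ = 1.732 × 230 × 138 × 0.905 = 49751 W
P_out = η·P_in = 0.849 × 49751 = 42239 W
n_s = 120×60/4 = 1800 rpm; n = 1800×(1−0.0529) = 1705 rpm
ω = 2π×1705/60 = 178.5 rad/s
τ = P_out/ω = 42239/178.5 = 237 N·m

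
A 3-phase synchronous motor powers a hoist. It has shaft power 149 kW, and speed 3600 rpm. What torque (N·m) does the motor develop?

395 N·m

ω = 2π × 3600/60 = 377 rad/s
τ = P/ω = 149000/377 = 395 N·m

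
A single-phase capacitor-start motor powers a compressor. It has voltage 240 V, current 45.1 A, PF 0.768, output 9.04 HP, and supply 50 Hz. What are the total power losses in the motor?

P_in = V·I·cosφ = 240×45.1×0.768 = 8313 W
P_out = 9.04×746 = 6744 W
Losses = P_in − P_out = 8313 − 6744 = 1569 W

1570 W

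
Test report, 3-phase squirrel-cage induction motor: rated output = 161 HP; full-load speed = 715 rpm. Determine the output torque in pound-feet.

1180 lb·ft

P_out = 161 × 746 = 120106 W
ω = 2π × 715/60 = 74.87 rad/s
τ = P_out/ω = 120106/74.87 = 1604 N·m
In lb·ft: 1604/1.356 = 1180 lb·ft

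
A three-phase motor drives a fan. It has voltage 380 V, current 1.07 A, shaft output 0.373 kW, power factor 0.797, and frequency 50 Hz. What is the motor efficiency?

P_out = 0.373 kW = 373 W
P_in = √3·V_L·I_L·cosφ = 1.732 × 380 × 1.07 × 0.797 = 561 W
η = P_out / P_in = 373 / 561 = 0.665 = 66.5%

66.5 %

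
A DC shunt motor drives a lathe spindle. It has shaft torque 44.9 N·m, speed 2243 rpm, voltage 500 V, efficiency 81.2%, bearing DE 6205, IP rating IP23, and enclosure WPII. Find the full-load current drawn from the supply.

ω = 2π×2243/60 = 234.9 rad/s; P_out = τω = 44.9 × 234.9 = 10547 W
P_in = P_out / η = 10547 / 0.812 = 12989 W
I = P_in / V = 12989 / 500 = 26 A

26 A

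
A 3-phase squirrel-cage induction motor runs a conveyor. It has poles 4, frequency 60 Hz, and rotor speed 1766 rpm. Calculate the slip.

n_s = 120f/p = 120×60/4 = 1800 rpm
s = (n_s − n)/n_s = (1800 − 1766)/1800 = 0.0189

1.89 %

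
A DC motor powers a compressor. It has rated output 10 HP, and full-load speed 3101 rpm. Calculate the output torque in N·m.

P_out = 10 × 746 = 7460 W
ω = 2π × 3101/60 = 324.7 rad/s
τ = P_out/ω = 7460/324.7 = 23 N·m

23 N·m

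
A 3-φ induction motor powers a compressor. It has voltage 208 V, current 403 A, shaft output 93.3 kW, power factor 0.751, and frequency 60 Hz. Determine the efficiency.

85.6 %

P_out = 93.3 kW = 93300 W
P_in = √3·V_L·I_L·cosφ = 1.732 × 208 × 403 × 0.751 = 109033 W
η = P_out / P_in = 93300 / 109033 = 0.856 = 85.6%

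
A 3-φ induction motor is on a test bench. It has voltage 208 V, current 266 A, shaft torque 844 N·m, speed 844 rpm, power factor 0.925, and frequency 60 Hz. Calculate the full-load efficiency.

84.2 %

ω = 2π × 844/60 = 88.38 rad/s; P_out = τω = 844 × 88.38 = 74593 W
P_in = √3·V_L·I_L·cosφ = 1.732 × 208 × 266 × 0.925 = 88641 W
η = P_out / P_in = 74593 / 88641 = 0.842 = 84.2%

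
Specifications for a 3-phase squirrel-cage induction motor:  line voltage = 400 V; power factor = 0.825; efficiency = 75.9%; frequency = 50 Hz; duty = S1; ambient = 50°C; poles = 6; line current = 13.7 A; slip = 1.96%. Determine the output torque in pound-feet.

P_in = √3·V·I·cosφ = 1.732 × 400 × 13.7 × 0.825 = 7830 W
P_out = η·P_in = 0.759 × 7830 = 5943 W
n_s = 120×50/6 = 1000 rpm; n = 1000×(1−0.0196) = 980 rpm
ω = 2π×980/60 = 102.6 rad/s
τ = P_out/ω = 5943/102.6 = 57.92 N·m
In lb·ft: 57.92/1.356 = 42.7 lb·ft

42.7 lb·ft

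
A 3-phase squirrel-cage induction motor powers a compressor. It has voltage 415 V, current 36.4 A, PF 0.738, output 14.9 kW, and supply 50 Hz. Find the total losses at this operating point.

4410 W

P_in = √3·V·I·cosφ = 1.732×415×36.4×0.738 = 19309 W
P_out = 14900 W
Losses = P_in − P_out = 19309 − 14900 = 4409 W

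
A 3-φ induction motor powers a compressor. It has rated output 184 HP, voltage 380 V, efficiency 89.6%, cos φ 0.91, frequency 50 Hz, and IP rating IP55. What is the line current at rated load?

P_out = 184 × 746 = 137264 W
P_in = P_out / η = 137264 / 0.896 = 153196 W
I_L = P_in / (√3·V_L·cosφ) = 153196 / (1.732 × 380 × 0.91) = 256 A

256 A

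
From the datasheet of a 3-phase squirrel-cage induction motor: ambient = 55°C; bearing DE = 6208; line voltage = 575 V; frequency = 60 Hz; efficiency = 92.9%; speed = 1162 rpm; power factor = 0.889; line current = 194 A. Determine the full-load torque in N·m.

P_in = √3·V·I·cosφ = 1.732 × 575 × 194 × 0.889 = 171759 W
P_out = η·P_in = 0.929 × 171759 = 159564 W
n = 1162 rpm
ω = 2π×1162/60 = 121.7 rad/s
τ = P_out/ω = 159564/121.7 = 1310 N·m

1310 N·m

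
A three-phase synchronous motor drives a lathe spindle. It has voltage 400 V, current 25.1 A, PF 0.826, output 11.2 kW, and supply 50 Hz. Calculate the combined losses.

P_in = √3·V·I·cosφ = 1.732×400×25.1×0.826 = 14364 W
P_out = 11200 W
Losses = P_in − P_out = 14364 − 11200 = 3164 W

3.16 kW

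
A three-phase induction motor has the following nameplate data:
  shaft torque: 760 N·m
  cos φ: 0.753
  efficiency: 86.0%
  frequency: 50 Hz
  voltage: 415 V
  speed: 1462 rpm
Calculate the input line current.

250 A

ω = 2π×1462/60 = 153.1 rad/s; P_out = τω = 760 × 153.1 = 116356 W
P_in = P_out / η = 116356 / 0.860 = 135298 W
I_L = P_in / (√3·V_L·cosφ) = 135298 / (1.732 × 415 × 0.753) = 250 A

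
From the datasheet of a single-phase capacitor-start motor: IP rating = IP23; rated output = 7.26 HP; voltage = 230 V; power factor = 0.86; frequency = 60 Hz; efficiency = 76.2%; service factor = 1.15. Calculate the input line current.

35.9 A

P_out = 7.26 × 746 = 5416 W
P_in = P_out / η = 5416 / 0.762 = 7108 W
I = P_in / (V·cosφ) = 7108 / (230 × 0.86) = 35.9 A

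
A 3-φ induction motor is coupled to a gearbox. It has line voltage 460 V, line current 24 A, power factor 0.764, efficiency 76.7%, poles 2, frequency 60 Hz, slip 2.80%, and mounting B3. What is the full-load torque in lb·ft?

P_in = √3·V·I·cosφ = 1.732 × 460 × 24 × 0.764 = 14609 W
P_out = η·P_in = 0.767 × 14609 = 11205 W
n_s = 120×60/2 = 3600 rpm; n = 3600×(1−0.028) = 3499 rpm
ω = 2π×3499/60 = 366.4 rad/s
τ = P_out/ω = 11205/366.4 = 30.58 N·m
In lb·ft: 30.58/1.356 = 22.6 lb·ft

22.6 lb·ft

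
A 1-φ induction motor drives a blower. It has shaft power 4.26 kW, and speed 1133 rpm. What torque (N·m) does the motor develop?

ω = 2π × 1133/60 = 118.6 rad/s
τ = P/ω = 4260/118.6 = 35.9 N·m

35.9 N·m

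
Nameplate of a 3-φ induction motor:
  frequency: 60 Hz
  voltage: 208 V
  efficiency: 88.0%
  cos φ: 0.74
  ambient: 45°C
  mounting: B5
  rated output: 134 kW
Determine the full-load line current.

P_out = 134 kW = 134000 W
P_in = P_out / η = 134000 / 0.880 = 152273 W
I_L = P_in / (√3·V_L·cosφ) = 152273 / (1.732 × 208 × 0.74) = 571 A

571 A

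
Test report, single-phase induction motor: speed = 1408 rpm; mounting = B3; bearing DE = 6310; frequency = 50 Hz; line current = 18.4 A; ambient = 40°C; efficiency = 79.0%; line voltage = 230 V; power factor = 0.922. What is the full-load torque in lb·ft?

P_in = V·I·cosφ = 230 × 18.4 × 0.922 = 3902 W
P_out = η·P_in = 0.79 × 3902 = 3083 W
n = 1408 rpm
ω = 2π×1408/60 = 147.4 rad/s
τ = P_out/ω = 3083/147.4 = 20.92 N·m
In lb·ft: 20.92/1.356 = 15.4 lb·ft

15.4 lb·ft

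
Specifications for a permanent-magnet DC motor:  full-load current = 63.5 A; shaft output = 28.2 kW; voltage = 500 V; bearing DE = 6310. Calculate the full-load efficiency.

P_out = 28.2 kW = 28200 W
P_in = V·I = 500 × 63.5 = 31750 W
η = P_out / P_in = 28200 / 31750 = 0.888 = 88.8%

88.8 %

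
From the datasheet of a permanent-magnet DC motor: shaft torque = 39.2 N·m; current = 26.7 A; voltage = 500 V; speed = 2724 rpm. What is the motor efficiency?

83.8 %

ω = 2π × 2724/60 = 285.3 rad/s; P_out = τω = 39.2 × 285.3 = 11184 W
P_in = V·I = 500 × 26.7 = 13350 W
η = P_out / P_in = 11184 / 13350 = 0.838 = 83.8%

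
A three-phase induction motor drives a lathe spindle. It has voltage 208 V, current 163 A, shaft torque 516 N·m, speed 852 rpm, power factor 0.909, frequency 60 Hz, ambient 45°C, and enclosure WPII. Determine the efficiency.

ω = 2π × 852/60 = 89.22 rad/s; P_out = τω = 516 × 89.22 = 46038 W
P_in = √3·V_L·I_L·cosφ = 1.732 × 208 × 163 × 0.909 = 53378 W
η = P_out / P_in = 46038 / 53378 = 0.862 = 86.2%

86.2 %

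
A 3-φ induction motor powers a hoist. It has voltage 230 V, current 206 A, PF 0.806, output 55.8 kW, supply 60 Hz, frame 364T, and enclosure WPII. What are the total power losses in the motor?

10.3 kW

P_in = √3·V·I·cosφ = 1.732×230×206×0.806 = 66142 W
P_out = 55800 W
Losses = P_in − P_out = 66142 − 55800 = 10342 W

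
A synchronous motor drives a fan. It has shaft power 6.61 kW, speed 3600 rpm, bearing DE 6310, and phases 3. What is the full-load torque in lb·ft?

12.9 lb·ft

ω = 2π × 3600/60 = 377 rad/s
τ = P/ω = 6610/377 = 17.53 N·m
In lb·ft: 17.53/1.356 = 12.9 lb·ft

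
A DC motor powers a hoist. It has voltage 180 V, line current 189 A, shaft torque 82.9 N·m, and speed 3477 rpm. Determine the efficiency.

88.7 %

ω = 2π × 3477/60 = 364.1 rad/s; P_out = τω = 82.9 × 364.1 = 30184 W
P_in = V·I = 180 × 189 = 34020 W
η = P_out / P_in = 30184 / 34020 = 0.887 = 88.7%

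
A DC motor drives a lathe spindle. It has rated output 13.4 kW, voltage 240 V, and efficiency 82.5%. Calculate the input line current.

67.7 A

P_out = 13.4 kW = 13400 W
P_in = P_out / η = 13400 / 0.825 = 16242 W
I = P_in / V = 16242 / 240 = 67.7 A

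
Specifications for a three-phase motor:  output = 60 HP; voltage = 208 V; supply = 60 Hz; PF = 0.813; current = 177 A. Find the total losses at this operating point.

P_in = √3·V·I·cosφ = 1.732×208×177×0.813 = 51841 W
P_out = 60×746 = 44760 W
Losses = P_in − P_out = 51841 − 44760 = 7081 W

7.08 kW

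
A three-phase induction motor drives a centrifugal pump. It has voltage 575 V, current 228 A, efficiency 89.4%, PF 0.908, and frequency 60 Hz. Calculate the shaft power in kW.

P_in = √3·V·I·cosφ = 1.732 × 575 × 228 × 0.908 = 206175 W
P_out = η·P_in = 0.894 × 206175 = 184320 W

184 kW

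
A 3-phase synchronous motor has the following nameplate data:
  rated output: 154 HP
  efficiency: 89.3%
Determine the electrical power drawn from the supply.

129 kW

P_out = 154 × 746 = 114884 W
P_in = P_out/η = 114884/0.893 = 128649 W = 129 kW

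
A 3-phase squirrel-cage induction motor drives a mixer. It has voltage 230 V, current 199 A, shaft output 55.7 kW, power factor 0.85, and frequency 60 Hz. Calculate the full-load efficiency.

82.7 %

P_out = 55.7 kW = 55700 W
P_in = √3·V_L·I_L·cosφ = 1.732 × 230 × 199 × 0.85 = 67383 W
η = P_out / P_in = 55700 / 67383 = 0.827 = 82.7%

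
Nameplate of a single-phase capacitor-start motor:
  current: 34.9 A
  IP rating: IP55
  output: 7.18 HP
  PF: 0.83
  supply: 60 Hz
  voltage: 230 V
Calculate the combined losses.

1.31 kW

P_in = V·I·cosφ = 230×34.9×0.83 = 6662 W
P_out = 7.18×746 = 5356 W
Losses = P_in − P_out = 6662 − 5356 = 1306 W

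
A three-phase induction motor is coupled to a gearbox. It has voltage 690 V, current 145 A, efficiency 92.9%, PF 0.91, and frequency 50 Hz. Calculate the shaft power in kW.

146 kW

P_in = √3·V·I·cosφ = 1.732 × 690 × 145 × 0.91 = 157691 W
P_out = η·P_in = 0.929 × 157691 = 146495 W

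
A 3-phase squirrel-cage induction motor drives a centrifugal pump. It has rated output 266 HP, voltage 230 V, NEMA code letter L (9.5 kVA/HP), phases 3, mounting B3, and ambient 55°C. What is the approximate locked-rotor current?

6340 A

S_LR = 9.5 × 266 = 2527 kVA
I_LR = S_LR/(√3·V_L) = 2527000/(1.732×230) = 6340 A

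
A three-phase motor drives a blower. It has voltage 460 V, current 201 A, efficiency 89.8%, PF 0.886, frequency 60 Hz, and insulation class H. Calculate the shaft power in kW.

P_in = √3·V·I·cosφ = 1.732 × 460 × 201 × 0.886 = 141885 W
P_out = η·P_in = 0.898 × 141885 = 127413 W

127 kW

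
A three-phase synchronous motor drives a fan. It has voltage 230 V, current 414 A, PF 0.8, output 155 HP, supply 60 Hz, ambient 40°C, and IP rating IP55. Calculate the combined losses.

P_in = √3·V·I·cosφ = 1.732×230×414×0.8 = 131937 W
P_out = 155×746 = 115630 W
Losses = P_in − P_out = 131937 − 115630 = 16307 W

16.3 kW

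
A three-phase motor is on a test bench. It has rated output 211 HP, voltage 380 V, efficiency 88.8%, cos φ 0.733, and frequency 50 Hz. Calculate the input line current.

P_out = 211 × 746 = 157406 W
P_in = P_out / η = 157406 / 0.888 = 177259 W
I_L = P_in / (√3·V_L·cosφ) = 177259 / (1.732 × 380 × 0.733) = 367 A

367 A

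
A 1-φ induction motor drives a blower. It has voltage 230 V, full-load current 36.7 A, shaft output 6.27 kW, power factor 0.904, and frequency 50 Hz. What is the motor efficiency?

82.2 %

P_out = 6.27 kW = 6270 W
P_in = V·I·cosφ = 230 × 36.7 × 0.904 = 7631 W
η = P_out / P_in = 6270 / 7631 = 0.822 = 82.2%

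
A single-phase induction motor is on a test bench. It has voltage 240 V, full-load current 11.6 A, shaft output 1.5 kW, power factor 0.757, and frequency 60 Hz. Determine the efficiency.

P_out = 1.5 kW = 1500 W
P_in = V·I·cosφ = 240 × 11.6 × 0.757 = 2107 W
η = P_out / P_in = 1500 / 2107 = 0.712 = 71.2%

71.2 %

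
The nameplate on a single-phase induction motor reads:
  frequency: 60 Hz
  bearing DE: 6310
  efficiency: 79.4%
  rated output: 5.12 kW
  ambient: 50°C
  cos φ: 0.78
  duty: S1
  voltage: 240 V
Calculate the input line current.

P_out = 5.12 kW = 5120 W
P_in = P_out / η = 5120 / 0.794 = 6448 W
I = P_in / (V·cosφ) = 6448 / (240 × 0.78) = 34.4 A

34.4 A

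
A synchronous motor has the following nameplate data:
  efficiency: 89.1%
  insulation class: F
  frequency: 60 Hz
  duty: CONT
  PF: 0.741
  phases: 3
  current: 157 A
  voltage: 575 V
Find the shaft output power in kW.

103 kW

P_in = √3·V·I·cosφ = 1.732 × 575 × 157 × 0.741 = 115860 W
P_out = η·P_in = 0.891 × 115860 = 103231 W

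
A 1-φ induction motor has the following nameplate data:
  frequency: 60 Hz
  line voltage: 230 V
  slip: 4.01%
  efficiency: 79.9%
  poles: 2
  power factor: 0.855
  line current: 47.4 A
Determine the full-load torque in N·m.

P_in = V·I·cosφ = 230 × 47.4 × 0.855 = 9321 W
P_out = η·P_in = 0.799 × 9321 = 7447 W
n_s = 120×60/2 = 3600 rpm; n = 3600×(1−0.0401) = 3456 rpm
ω = 2π×3456/60 = 361.9 rad/s
τ = P_out/ω = 7447/361.9 = 20.6 N·m

20.6 N·m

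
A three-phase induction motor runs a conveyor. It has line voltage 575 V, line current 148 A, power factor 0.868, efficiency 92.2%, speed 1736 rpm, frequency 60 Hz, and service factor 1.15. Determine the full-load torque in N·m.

P_in = √3·V·I·cosφ = 1.732 × 575 × 148 × 0.868 = 127937 W
P_out = η·P_in = 0.922 × 127937 = 117958 W
n = 1736 rpm
ω = 2π×1736/60 = 181.8 rad/s
τ = P_out/ω = 117958/181.8 = 649 N·m

649 N·m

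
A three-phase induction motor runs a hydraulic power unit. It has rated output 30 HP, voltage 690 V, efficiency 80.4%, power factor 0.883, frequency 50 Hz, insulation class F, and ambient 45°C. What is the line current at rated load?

P_out = 30 × 746 = 22380 W
P_in = P_out / η = 22380 / 0.804 = 27836 W
I_L = P_in / (√3·V_L·cosφ) = 27836 / (1.732 × 690 × 0.883) = 26.4 A

26.4 A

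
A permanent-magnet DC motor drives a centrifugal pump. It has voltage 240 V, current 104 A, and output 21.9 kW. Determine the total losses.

3060 W

P_in = V·I = 240×104 = 24960 W
P_out = 21900 W
Losses = P_in − P_out = 24960 − 21900 = 3060 W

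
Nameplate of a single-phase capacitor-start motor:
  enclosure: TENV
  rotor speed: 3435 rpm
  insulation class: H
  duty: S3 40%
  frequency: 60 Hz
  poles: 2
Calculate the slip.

4.58 %

n_s = 120f/p = 120×60/2 = 3600 rpm
s = (n_s − n)/n_s = (3600 − 3435)/3600 = 0.0458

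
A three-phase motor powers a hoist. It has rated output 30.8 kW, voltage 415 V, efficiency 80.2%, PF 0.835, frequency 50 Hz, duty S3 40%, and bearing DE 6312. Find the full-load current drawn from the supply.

P_out = 30.8 kW = 30800 W
P_in = P_out / η = 30800 / 0.802 = 38404 W
I_L = P_in / (√3·V_L·cosφ) = 38404 / (1.732 × 415 × 0.835) = 64 A

64 A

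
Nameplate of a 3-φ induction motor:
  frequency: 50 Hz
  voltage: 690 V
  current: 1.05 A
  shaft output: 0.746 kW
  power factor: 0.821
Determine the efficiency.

P_out = 0.746 kW = 746 W
P_in = √3·V_L·I_L·cosφ = 1.732 × 690 × 1.05 × 0.821 = 1030 W
η = P_out / P_in = 746 / 1030 = 0.724 = 72.4%

72.4 %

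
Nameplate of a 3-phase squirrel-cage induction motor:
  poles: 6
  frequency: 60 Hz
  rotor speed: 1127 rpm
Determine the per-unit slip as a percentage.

6.1 %

n_s = 120f/p = 120×60/6 = 1200 rpm
s = (n_s − n)/n_s = (1200 − 1127)/1200 = 0.0608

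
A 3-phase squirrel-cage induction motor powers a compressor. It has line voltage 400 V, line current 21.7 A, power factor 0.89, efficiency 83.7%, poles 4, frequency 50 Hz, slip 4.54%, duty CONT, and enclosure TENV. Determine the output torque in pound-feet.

P_in = √3·V·I·cosφ = 1.732 × 400 × 21.7 × 0.89 = 13380 W
P_out = η·P_in = 0.837 × 13380 = 11199 W
n_s = 120×50/4 = 1500 rpm; n = 1500×(1−0.0454) = 1432 rpm
ω = 2π×1432/60 = 150 rad/s
τ = P_out/ω = 11199/150 = 74.66 N·m
In lb·ft: 74.66/1.356 = 55.1 lb·ft

55.1 lb·ft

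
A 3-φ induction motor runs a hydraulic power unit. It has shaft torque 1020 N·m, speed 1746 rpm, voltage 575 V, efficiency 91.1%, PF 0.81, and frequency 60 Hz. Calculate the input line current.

ω = 2π×1746/60 = 182.8 rad/s; P_out = τω = 1020 × 182.8 = 186456 W
P_in = P_out / η = 186456 / 0.911 = 204672 W
I_L = P_in / (√3·V_L·cosφ) = 204672 / (1.732 × 575 × 0.81) = 254 A

254 A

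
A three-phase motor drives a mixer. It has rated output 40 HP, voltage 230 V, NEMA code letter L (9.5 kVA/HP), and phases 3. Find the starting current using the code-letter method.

S_LR = 9.5 × 40 = 380 kVA
I_LR = S_LR/(√3·V_L) = 380000/(1.732×230) = 954 A

954 A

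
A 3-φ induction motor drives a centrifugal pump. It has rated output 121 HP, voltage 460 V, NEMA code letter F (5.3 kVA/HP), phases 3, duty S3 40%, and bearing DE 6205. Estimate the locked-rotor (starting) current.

805 A

S_LR = 5.3 × 121 = 641.3 kVA
I_LR = S_LR/(√3·V_L) = 641300/(1.732×460) = 805 A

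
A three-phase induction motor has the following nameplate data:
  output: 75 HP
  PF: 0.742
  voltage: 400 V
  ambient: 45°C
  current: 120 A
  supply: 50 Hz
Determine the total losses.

5740 W

P_in = √3·V·I·cosφ = 1.732×400×120×0.742 = 61687 W
P_out = 75×746 = 55950 W
Losses = P_in − P_out = 61687 − 55950 = 5737 W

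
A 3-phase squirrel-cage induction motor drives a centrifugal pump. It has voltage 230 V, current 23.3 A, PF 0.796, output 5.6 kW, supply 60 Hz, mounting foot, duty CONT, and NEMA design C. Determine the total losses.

1.79 kW

P_in = √3·V·I·cosφ = 1.732×230×23.3×0.796 = 7388 W
P_out = 5600 W
Losses = P_in − P_out = 7388 − 5600 = 1788 W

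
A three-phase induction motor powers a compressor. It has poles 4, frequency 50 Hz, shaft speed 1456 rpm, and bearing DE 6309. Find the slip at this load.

n_s = 120f/p = 120×50/4 = 1500 rpm
s = (n_s − n)/n_s = (1500 − 1456)/1500 = 0.0293

2.9 %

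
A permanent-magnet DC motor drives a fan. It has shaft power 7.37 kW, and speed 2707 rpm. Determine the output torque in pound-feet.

ω = 2π × 2707/60 = 283.5 rad/s
τ = P/ω = 7370/283.5 = 26 N·m
In lb·ft: 26/1.356 = 19.2 lb·ft

19.2 lb·ft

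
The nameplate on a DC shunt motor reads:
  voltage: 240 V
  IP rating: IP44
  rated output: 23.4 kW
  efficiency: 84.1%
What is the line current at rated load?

116 A

P_out = 23.4 kW = 23400 W
P_in = P_out / η = 23400 / 0.841 = 27824 W
I = P_in / V = 27824 / 240 = 116 A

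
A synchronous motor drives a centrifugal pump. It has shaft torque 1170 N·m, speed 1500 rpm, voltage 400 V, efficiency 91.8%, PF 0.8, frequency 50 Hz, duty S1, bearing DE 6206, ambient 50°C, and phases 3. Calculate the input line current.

361 A

ω = 2π×1500/60 = 157.1 rad/s; P_out = τω = 1170 × 157.1 = 183807 W
P_in = P_out / η = 183807 / 0.918 = 200225 W
I_L = P_in / (√3·V_L·cosφ) = 200225 / (1.732 × 400 × 0.8) = 361 A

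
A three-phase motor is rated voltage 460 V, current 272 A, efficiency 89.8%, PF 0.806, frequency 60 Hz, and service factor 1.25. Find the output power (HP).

P_in = √3·V·I·cosφ = 1.732 × 460 × 272 × 0.806 = 174667 W
P_out = η·P_in = 0.898 × 174667 = 156851 W
= 156851/746 = 210 HP

210 HP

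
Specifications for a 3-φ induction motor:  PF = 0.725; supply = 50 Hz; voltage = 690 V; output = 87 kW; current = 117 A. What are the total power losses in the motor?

14400 W

P_in = √3·V·I·cosφ = 1.732×690×117×0.725 = 101373 W
P_out = 87000 W
Losses = P_in − P_out = 101373 − 87000 = 14373 W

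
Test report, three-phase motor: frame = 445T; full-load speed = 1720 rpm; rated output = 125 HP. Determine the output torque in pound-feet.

P_out = 125 × 746 = 93250 W
ω = 2π × 1720/60 = 180.1 rad/s
τ = P_out/ω = 93250/180.1 = 517.8 N·m
In lb·ft: 517.8/1.356 = 382 lb·ft

382 lb·ft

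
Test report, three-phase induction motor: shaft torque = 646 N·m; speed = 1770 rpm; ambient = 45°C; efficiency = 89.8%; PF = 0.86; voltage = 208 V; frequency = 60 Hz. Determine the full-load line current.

430 A

ω = 2π×1770/60 = 185.4 rad/s; P_out = τω = 646 × 185.4 = 119768 W
P_in = P_out / η = 119768 / 0.898 = 133372 W
I_L = P_in / (√3·V_L·cosφ) = 133372 / (1.732 × 208 × 0.86) = 430 A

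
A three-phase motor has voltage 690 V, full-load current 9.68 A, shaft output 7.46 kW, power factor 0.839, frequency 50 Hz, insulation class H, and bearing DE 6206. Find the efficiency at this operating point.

76.9 %

P_out = 7.46 kW = 7460 W
P_in = √3·V_L·I_L·cosφ = 1.732 × 690 × 9.68 × 0.839 = 9706 W
η = P_out / P_in = 7460 / 9706 = 0.769 = 76.9%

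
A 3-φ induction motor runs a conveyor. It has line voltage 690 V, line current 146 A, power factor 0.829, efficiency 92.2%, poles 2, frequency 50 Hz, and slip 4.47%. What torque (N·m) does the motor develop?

444 N·m

P_in = √3·V·I·cosφ = 1.732 × 690 × 146 × 0.829 = 144645 W
P_out = η·P_in = 0.922 × 144645 = 133363 W
n_s = 120×50/2 = 3000 rpm; n = 3000×(1−0.0447) = 2866 rpm
ω = 2π×2866/60 = 300.1 rad/s
τ = P_out/ω = 133363/300.1 = 444 N·m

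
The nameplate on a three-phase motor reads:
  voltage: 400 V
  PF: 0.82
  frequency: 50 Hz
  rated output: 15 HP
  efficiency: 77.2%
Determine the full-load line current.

25.5 A

P_out = 15 × 746 = 11190 W
P_in = P_out / η = 11190 / 0.772 = 14495 W
I_L = P_in / (√3·V_L·cosφ) = 14495 / (1.732 × 400 × 0.82) = 25.5 A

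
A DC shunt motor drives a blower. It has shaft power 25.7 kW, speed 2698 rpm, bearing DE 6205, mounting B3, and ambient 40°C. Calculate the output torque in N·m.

91 N·m

ω = 2π × 2698/60 = 282.5 rad/s
τ = P/ω = 25700/282.5 = 91 N·m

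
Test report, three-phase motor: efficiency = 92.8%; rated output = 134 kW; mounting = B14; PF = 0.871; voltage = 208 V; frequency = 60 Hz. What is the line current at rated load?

460 A

P_out = 134 kW = 134000 W
P_in = P_out / η = 134000 / 0.928 = 144397 W
I_L = P_in / (√3·V_L·cosφ) = 144397 / (1.732 × 208 × 0.871) = 460 A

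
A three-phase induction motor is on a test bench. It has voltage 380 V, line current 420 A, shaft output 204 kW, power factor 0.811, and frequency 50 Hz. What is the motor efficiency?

91.0 %

P_out = 204 kW = 204000 W
P_in = √3·V_L·I_L·cosφ = 1.732 × 380 × 420 × 0.811 = 224182 W
η = P_out / P_in = 204000 / 224182 = 0.910 = 91.0%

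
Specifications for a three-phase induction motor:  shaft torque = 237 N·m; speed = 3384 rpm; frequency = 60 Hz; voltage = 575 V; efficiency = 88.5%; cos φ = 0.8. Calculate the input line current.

119 A

ω = 2π×3384/60 = 354.4 rad/s; P_out = τω = 237 × 354.4 = 83993 W
P_in = P_out / η = 83993 / 0.885 = 94907 W
I_L = P_in / (√3·V_L·cosφ) = 94907 / (1.732 × 575 × 0.8) = 119 A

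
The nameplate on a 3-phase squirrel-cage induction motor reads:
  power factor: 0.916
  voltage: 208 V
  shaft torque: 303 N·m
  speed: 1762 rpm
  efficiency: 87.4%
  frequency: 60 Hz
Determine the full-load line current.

ω = 2π×1762/60 = 184.5 rad/s; P_out = τω = 303 × 184.5 = 55904 W
P_in = P_out / η = 55904 / 0.874 = 63963 W
I_L = P_in / (√3·V_L·cosφ) = 63963 / (1.732 × 208 × 0.916) = 194 A

194 A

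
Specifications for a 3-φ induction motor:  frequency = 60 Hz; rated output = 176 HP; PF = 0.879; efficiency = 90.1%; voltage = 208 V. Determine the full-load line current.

460 A

P_out = 176 × 746 = 131296 W
P_in = P_out / η = 131296 / 0.901 = 145723 W
I_L = P_in / (√3·V_L·cosφ) = 145723 / (1.732 × 208 × 0.879) = 460 A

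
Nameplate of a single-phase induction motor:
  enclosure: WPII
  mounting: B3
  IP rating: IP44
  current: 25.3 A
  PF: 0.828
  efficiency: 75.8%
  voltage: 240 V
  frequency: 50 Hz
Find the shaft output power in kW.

P_in = V·I·cosφ = 240 × 25.3 × 0.828 = 5028 W
P_out = η·P_in = 0.758 × 5028 = 3811 W

3.81 kW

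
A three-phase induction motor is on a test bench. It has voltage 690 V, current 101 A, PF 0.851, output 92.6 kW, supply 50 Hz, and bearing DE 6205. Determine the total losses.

10.1 kW

P_in = √3·V·I·cosφ = 1.732×690×101×0.851 = 102718 W
P_out = 92600 W
Losses = P_in − P_out = 102718 − 92600 = 10118 W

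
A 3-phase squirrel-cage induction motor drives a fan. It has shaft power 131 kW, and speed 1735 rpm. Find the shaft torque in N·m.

721 N·m

ω = 2π × 1735/60 = 181.7 rad/s
τ = P/ω = 131000/181.7 = 721 N·m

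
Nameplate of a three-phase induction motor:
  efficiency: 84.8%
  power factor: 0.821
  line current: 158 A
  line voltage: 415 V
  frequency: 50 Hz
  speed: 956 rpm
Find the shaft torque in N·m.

790 N·m

P_in = √3·V·I·cosφ = 1.732 × 415 × 158 × 0.821 = 93239 W
P_out = η·P_in = 0.848 × 93239 = 79067 W
n = 956 rpm
ω = 2π×956/60 = 100.1 rad/s
τ = P_out/ω = 79067/100.1 = 790 N·m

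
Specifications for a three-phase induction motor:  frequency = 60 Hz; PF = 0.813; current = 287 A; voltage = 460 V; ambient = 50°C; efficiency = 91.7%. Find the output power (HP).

P_in = √3·V·I·cosφ = 1.732 × 460 × 287 × 0.813 = 185899 W
P_out = η·P_in = 0.917 × 185899 = 170469 W
= 170469/746 = 229 HP

229 HP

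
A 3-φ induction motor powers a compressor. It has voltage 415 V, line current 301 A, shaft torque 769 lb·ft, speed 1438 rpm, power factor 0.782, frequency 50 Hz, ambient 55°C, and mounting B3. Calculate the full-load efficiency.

92.8 %

τ = 769 lb·ft × 1.356 = 1043 N·m
ω = 2π × 1438/60 = 150.6 rad/s; P_out = τω = 1043 × 150.6 = 157076 W
P_in = √3·V_L·I_L·cosφ = 1.732 × 415 × 301 × 0.782 = 169188 W
η = P_out / P_in = 157076 / 169188 = 0.928 = 92.8%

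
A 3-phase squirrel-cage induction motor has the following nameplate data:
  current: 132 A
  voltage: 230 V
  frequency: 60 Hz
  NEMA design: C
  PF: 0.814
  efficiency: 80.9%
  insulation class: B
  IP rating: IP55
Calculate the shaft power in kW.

P_in = √3·V·I·cosφ = 1.732 × 230 × 132 × 0.814 = 42803 W
P_out = η·P_in = 0.809 × 42803 = 34628 W

34.6 kW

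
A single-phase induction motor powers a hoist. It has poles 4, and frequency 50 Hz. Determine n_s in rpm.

1500 rpm

n_s = 120f/p = 120×50/4 = 1500 rpm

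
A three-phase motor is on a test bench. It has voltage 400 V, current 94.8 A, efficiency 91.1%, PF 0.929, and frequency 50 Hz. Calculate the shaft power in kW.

P_in = √3·V·I·cosφ = 1.732 × 400 × 94.8 × 0.929 = 61014 W
P_out = η·P_in = 0.911 × 61014 = 55584 W

55.6 kW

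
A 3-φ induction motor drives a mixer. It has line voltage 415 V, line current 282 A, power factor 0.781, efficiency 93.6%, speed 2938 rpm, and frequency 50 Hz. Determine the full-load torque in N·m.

P_in = √3·V·I·cosφ = 1.732 × 415 × 282 × 0.781 = 158306 W
P_out = η·P_in = 0.936 × 158306 = 148174 W
n = 2938 rpm
ω = 2π×2938/60 = 307.7 rad/s
τ = P_out/ω = 148174/307.7 = 482 N·m

482 N·m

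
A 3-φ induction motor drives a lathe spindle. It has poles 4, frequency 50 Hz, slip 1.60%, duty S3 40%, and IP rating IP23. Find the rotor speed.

1476 rpm

n_s = 120f/p = 120×50/4 = 1500 rpm
n = n_s(1 − s) = 1500 × (1 − 0.016) = 1476 rpm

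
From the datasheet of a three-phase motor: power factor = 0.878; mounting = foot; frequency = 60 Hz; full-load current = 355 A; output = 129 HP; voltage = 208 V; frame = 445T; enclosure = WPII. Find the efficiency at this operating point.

P_out = 129 × 746 = 96234 W
P_in = √3·V_L·I_L·cosφ = 1.732 × 208 × 355 × 0.878 = 112288 W
η = P_out / P_in = 96234 / 112288 = 0.857 = 85.7%

85.7 %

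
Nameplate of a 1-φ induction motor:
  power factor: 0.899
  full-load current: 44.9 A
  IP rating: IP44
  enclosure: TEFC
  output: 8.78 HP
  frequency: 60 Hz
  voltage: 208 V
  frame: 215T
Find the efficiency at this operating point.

78.0 %

P_out = 8.78 × 746 = 6550 W
P_in = V·I·cosφ = 208 × 44.9 × 0.899 = 8396 W
η = P_out / P_in = 6550 / 8396 = 0.780 = 78.0%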